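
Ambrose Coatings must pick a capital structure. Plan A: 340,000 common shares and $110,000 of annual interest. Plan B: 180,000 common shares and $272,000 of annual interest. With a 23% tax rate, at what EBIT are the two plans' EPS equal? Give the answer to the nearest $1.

At indifference, (EBIT − 110,000)(1 − t)/340,000 = (EBIT − 272,000)(1 − t)/180,000.
The (1 − t) factor cancels: (EBIT − 110,000) × 180,000 = (EBIT − 272,000) × 340,000.
EBIT × (340,000 − 180,000) = 272,000 × 340,000 − 110,000 × 180,000 = 72,680,000,000, so EBIT = 72,680,000,000 ÷ 160,000 = 454,250.00.

$454,250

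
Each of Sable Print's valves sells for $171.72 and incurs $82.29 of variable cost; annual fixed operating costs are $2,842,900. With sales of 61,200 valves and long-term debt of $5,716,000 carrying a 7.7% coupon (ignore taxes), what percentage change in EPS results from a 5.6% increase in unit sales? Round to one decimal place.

+14.0%

At 61,200 units, contribution = 61,200 × $89.43 = $5,473,116.00.
Subtracting fixed costs: EBIT = $5,473,116.00 − $2,842,900 = $2,630,216.00.
After interest of $440,132.00, pre-tax earnings = $2,190,084.00.
Degree of combined leverage = contribution ÷ (EBIT − I) = $5,473,116.00 ÷ $2,190,084.00 = 2.4990.
%ΔEPS = DCL × %ΔSales = 2.4990 × +5.6% = +14.0%.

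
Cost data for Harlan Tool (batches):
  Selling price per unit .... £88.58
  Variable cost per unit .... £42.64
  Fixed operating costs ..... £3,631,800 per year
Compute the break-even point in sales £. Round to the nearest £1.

£7,002,718

Contribution margin per unit = £88.58 − £42.64 = £45.94, a CM ratio of £45.94 ÷ £88.58 = 0.5186.
Break-even sales = FC ÷ CM ratio = £3,631,800 × £88.58 / £45.94 = £7,002,718.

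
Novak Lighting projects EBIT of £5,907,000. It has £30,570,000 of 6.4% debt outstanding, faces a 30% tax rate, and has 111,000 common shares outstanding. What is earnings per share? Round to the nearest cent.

Pre-tax income = £5,907,000 − £1,956,480.00 = £3,950,520.00.
Net income = £3,950,520.00 × (1 − 0.30) = £2,765,364.00.
Per share: £2,765,364.00 / 111,000 shares = £24.91.

£24.91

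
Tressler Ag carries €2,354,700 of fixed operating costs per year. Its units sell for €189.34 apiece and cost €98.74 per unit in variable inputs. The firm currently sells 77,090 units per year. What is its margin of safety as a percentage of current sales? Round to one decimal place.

Each unit contributes €189.34 − €98.74 = €90.60. Break-even units = €2,354,700 ÷ €90.60 = 25,990.07; break-even revenue = 25,990.07 × €189.34 = €4,920,959.14.
Actual sales revenue = 77,090 × €189.34 = €14,596,220.60.
Margin of safety = (€14,596,220.60 − €4,920,959.14) ÷ €14,596,220.60 = 66.3%.

66.3%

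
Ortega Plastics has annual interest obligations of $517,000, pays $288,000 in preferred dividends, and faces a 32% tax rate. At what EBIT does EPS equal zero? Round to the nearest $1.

$940,529

Preferred dividends are paid after tax, so their pre-tax equivalent is $288,000 ÷ (1 − 0.32) = $423,529.41.
Financial break-even EBIT = interest + D_p ÷ (1 − t) = $517,000 + $423,529.41 = $940,529.41.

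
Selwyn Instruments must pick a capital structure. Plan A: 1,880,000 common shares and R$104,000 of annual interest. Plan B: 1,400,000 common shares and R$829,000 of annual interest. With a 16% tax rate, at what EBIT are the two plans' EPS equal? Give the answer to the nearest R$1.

Set EPS_A = EPS_B: (EBIT − R$104,000)(1 − 0.16) ÷ 1,880,000 = (EBIT − R$829,000)(1 − 0.16) ÷ 1,400,000.
The (1 − t) factor cancels: (EBIT − 104,000) × 1,400,000 = (EBIT − 829,000) × 1,880,000.
EBIT × (1,880,000 − 1,400,000) = 829,000 × 1,880,000 − 104,000 × 1,400,000 = 1,412,920,000,000, so EBIT = 1,412,920,000,000 ÷ 480,000 = 2,943,583.33.

R$2,943,583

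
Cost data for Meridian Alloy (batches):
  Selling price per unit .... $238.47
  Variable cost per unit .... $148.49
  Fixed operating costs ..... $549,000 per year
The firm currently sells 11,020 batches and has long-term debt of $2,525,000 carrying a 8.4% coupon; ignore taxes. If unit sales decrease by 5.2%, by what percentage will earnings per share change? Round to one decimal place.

-22.4%

At 11,020 units, contribution = 11,020 × $89.98 = $991,579.60.
Operating income = contribution − fixed costs = $991,579.60 − $549,000 = $442,579.60.
Interest = $212,100.00, so EBIT − I = $230,479.60.
Degree of combined leverage = contribution ÷ (EBIT − I) = $991,579.60 ÷ $230,479.60 = 4.3022.
EPS therefore changes by 4.3022 × (-5.2%) = -22.4%.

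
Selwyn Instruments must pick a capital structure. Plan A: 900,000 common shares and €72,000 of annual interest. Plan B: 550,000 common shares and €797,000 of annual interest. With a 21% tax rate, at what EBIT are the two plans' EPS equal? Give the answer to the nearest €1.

At indifference, (EBIT − 72,000)(1 − t)/900,000 = (EBIT − 797,000)(1 − t)/550,000.
Cancelling (1 − t) and cross-multiplying: 550,000·(EBIT − 72,000) = 900,000·(EBIT − 797,000).
Solving, EBIT = (797,000·900,000 − 72,000·550,000) / (900,000 − 550,000) = 677,700,000,000 / 350,000 = 1,936,285.71.

€1,936,286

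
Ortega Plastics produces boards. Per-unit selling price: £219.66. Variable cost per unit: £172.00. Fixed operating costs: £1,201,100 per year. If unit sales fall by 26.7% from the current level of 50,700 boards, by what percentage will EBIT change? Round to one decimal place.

Total contribution margin = 50,700 × £47.66 = £2,416,362.00.
Operating income = contribution − fixed costs = £2,416,362.00 − £1,201,100 = £1,215,262.00.
Degree of operating leverage = £2,416,362.00 / £1,215,262.00 = 1.9883.
%ΔEBIT = DOL × %ΔSales = 1.9883 × -26.7% = -53.1%.

-53.1%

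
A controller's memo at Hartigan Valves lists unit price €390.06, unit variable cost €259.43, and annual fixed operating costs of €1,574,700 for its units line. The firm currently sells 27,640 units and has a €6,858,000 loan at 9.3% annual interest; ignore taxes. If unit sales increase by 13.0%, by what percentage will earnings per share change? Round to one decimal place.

At 27,640 units, contribution = 27,640 × €130.63 = €3,610,613.20.
EBIT = €3,610,613.20 − €1,574,700 = €2,035,913.20.
After interest of €637,794.00, pre-tax earnings = €1,398,119.20.
DCL = total CM / (EBIT − I) = €3,610,613.20 / €1,398,119.20 = 2.5825.
EPS therefore changes by 2.5825 × (+13.0%) = +33.6%.

+33.6%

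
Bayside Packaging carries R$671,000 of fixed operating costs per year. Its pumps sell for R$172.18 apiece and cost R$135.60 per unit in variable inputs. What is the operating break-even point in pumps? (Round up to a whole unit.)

Unit CM = price − variable cost = R$172.18 − R$135.60 = R$36.58.
Break-even volume = fixed costs ÷ CM per unit = R$671,000 ÷ R$36.58 = 18,343.36, so 18,344 pumps.

18,344 pumps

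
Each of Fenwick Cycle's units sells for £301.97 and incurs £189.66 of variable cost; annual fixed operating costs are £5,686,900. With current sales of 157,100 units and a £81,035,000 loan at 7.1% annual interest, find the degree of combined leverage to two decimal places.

Total contribution margin = 157,100 × £112.31 = £17,643,901.00.
Operating income = contribution − fixed costs = £17,643,901.00 − £5,686,900 = £11,957,001.00. Interest = £5,753,485.00, so EBIT − I = £6,203,516.00.
Degree of total leverage = total CM / (EBIT − interest) = £17,643,901.00 / £6,203,516.00 = 2.8442.

2.84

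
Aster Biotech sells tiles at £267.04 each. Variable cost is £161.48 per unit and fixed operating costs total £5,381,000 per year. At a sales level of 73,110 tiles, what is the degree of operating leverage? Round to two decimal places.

3.30

Contribution at this volume is 73,110 × £105.56 = £7,717,491.60.
Operating income = contribution − fixed costs = £7,717,491.60 − £5,381,000 = £2,336,491.60.
DOL = contribution ÷ EBIT = £7,717,491.60 ÷ £2,336,491.60 = 3.3030.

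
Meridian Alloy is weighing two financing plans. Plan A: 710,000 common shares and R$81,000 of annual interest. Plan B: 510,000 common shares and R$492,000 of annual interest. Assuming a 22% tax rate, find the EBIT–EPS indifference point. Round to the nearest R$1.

Set EPS_A = EPS_B: (EBIT − R$81,000)(1 − 0.22) ÷ 710,000 = (EBIT − R$492,000)(1 − 0.22) ÷ 510,000.
The (1 − t) factor cancels: (EBIT − 81,000) × 510,000 = (EBIT − 492,000) × 710,000.
Solving, EBIT = (492,000·710,000 − 81,000·510,000) / (710,000 − 510,000) = 308,010,000,000 / 200,000 = 1,540,050.00.

R$1,540,050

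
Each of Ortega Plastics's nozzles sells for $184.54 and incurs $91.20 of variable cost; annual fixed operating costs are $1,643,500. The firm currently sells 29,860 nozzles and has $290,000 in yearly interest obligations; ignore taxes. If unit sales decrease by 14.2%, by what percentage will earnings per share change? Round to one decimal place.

Contribution at this volume is 29,860 × $93.34 = $2,787,132.40.
Subtracting fixed costs: EBIT = $2,787,132.40 − $1,643,500 = $1,143,632.40.
Interest = $290,000.00, so EBIT − I = $853,632.40.
DCL = total CM / (EBIT − I) = $2,787,132.40 / $853,632.40 = 3.2650.
%ΔEPS = DCL × %ΔSales = 3.2650 × -14.2% = -46.4%.

-46.4%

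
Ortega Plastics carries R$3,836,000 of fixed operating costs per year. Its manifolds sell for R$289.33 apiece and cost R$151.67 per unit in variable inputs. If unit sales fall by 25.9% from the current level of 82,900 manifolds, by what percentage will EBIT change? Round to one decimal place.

-39.0%

Total contribution margin = 82,900 × R$137.66 = R$11,412,014.00.
Operating income = contribution − fixed costs = R$11,412,014.00 − R$3,836,000 = R$7,576,014.00.
So DOL = total CM / EBIT = R$11,412,014.00 / R$7,576,014.00 = 1.5063.
%ΔEBIT = DOL × %ΔSales = 1.5063 × -25.9% = -39.0%.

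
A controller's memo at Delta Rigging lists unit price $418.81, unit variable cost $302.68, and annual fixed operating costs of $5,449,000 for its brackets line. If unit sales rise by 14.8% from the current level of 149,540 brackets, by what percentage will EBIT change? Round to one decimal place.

+21.6%

At 149,540 units, contribution = 149,540 × $116.13 = $17,366,080.20.
Subtracting fixed costs: EBIT = $17,366,080.20 − $5,449,000 = $11,917,080.20.
DOL = contribution ÷ EBIT = $17,366,080.20 ÷ $11,917,080.20 = 1.4572.
Operating income changes by 1.4572 × +14.8% = +21.6%.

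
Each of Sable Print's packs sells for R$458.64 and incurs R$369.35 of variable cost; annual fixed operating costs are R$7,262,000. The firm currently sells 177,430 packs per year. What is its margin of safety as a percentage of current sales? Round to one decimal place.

54.2%

Unit CM = price − variable cost = R$458.64 − R$369.35 = R$89.29. Break-even units = R$7,262,000 ÷ R$89.29 = 81,330.50; break-even revenue = 81,330.50 × R$458.64 = R$37,301,418.75.
Actual sales revenue = 177,430 × R$458.64 = R$81,376,495.20.
Margin of safety = (R$81,376,495.20 − R$37,301,418.75) ÷ R$81,376,495.20 = 54.2%.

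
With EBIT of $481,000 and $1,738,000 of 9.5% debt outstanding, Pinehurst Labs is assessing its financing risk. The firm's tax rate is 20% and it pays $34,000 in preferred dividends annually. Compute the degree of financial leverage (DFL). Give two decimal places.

Annual interest charges come to $165,110.00.
Pre-tax preferred-dividend burden = $34,000 ÷ (1 − 0.20) = $42,500.00.
DFL = EBIT ÷ [EBIT − I − D_p/(1−t)] = $481,000 ÷ [$481,000 − $165,110.00 − $42,500.00] = $481,000 ÷ $273,390.00 = 1.7594.

1.76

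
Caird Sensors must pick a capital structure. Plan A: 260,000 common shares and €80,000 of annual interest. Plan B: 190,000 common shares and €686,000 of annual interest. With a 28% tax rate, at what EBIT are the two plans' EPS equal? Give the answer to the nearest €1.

At indifference, (EBIT − 80,000)(1 − t)/260,000 = (EBIT − 686,000)(1 − t)/190,000.
Cancelling (1 − t) and cross-multiplying: 190,000·(EBIT − 80,000) = 260,000·(EBIT − 686,000).
EBIT × (260,000 − 190,000) = 686,000 × 260,000 − 80,000 × 190,000 = 163,160,000,000, so EBIT = 163,160,000,000 ÷ 70,000 = 2,330,857.14.

€2,330,857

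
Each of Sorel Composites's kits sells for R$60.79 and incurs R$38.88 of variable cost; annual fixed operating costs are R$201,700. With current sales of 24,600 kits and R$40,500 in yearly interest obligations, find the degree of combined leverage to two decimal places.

1.82

Total contribution margin = 24,600 × R$21.91 = R$538,986.00.
Subtracting fixed costs: EBIT = R$538,986.00 − R$201,700 = R$337,286.00. Interest = R$40,500.00.
DOL = R$538,986.00 ÷ R$337,286.00 = 1.5980; DFL = R$337,286.00 ÷ R$296,786.00 = 1.1365.
DCL = DOL × DFL = 1.5980 × 1.1365 = 1.8161.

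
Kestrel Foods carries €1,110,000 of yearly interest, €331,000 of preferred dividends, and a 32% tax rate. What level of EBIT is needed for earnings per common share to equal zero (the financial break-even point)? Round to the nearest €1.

€1,596,765

Preferred dividends are paid after tax, so their pre-tax equivalent is €331,000 ÷ (1 − 0.32) = €486,764.71.
EPS = 0 when EBIT covers interest plus the pre-tax preferred burden: €1,110,000 + €486,764.71 = €1,596,764.71.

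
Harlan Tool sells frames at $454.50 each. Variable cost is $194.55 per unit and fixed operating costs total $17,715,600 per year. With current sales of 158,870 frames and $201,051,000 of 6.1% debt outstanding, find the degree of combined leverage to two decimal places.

Total contribution margin = 158,870 × $259.95 = $41,298,256.50.
Subtracting fixed costs: EBIT = $41,298,256.50 − $17,715,600 = $23,582,656.50. Interest = $12,264,111.00.
DOL = $41,298,256.50 ÷ $23,582,656.50 = 1.7512; DFL = $23,582,656.50 ÷ $11,318,545.50 = 2.0835.
Combined leverage = 1.7512 × 2.0835 = 3.6486.

3.65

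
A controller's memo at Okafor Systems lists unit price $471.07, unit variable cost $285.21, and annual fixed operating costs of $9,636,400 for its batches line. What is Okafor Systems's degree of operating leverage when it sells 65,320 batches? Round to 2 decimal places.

At 65,320 units, contribution = 65,320 × $185.86 = $12,140,375.20.
EBIT = $12,140,375.20 − $9,636,400 = $2,503,975.20.
Degree of operating leverage = $12,140,375.20 / $2,503,975.20 = 4.8484.

4.85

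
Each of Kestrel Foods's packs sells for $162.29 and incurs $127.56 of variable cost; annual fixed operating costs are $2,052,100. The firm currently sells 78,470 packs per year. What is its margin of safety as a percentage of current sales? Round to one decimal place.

24.7%

Contribution margin per unit = $162.29 − $127.56 = $34.73. Break-even units = $2,052,100 ÷ $34.73 = 59,087.24; break-even revenue = 59,087.24 × $162.29 = $9,589,268.90.
Current sales = 78,470 × $162.29 = $12,734,896.30.
Margin of safety = ($12,734,896.30 − $9,589,268.90) ÷ $12,734,896.30 = 24.7%.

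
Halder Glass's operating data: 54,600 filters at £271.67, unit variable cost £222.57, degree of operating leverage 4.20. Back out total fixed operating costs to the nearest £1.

At 54,600 units, contribution = 54,600 × £49.10 = £2,680,860.00.
Since DOL = CM ÷ EBIT, EBIT = £2,680,860.00 ÷ 4.20 = £638,300.00.
Fixed costs = CM − EBIT = £2,680,860.00 − £638,300.00 = £2,042,560.

£2,042,560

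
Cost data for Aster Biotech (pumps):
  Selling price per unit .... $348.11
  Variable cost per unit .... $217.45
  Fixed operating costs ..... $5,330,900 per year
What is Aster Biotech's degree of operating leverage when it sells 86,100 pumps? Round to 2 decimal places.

Contribution at this volume is 86,100 × $130.66 = $11,249,826.00.
Operating income = contribution − fixed costs = $11,249,826.00 − $5,330,900 = $5,918,926.00.
Degree of operating leverage = $11,249,826.00 / $5,918,926.00 = 1.9007.

1.90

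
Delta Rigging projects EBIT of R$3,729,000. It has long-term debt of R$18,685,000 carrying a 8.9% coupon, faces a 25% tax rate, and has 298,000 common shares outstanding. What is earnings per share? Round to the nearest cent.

Pre-tax income = R$3,729,000 − R$1,662,965.00 = R$2,066,035.00.
Net income = R$2,066,035.00 × (1 − 0.25) = R$1,549,526.25.
EPS = R$1,549,526.25 ÷ 298,000 = R$5.20.

R$5.20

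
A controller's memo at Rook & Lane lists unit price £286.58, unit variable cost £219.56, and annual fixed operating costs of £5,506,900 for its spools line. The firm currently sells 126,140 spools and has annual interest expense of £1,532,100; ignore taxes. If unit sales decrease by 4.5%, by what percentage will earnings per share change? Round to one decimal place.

-26.9%

Total contribution margin = 126,140 × £67.02 = £8,453,902.80.
Subtracting fixed costs: EBIT = £8,453,902.80 − £5,506,900 = £2,947,002.80.
After interest of £1,532,100.00, pre-tax earnings = £1,414,902.80.
Degree of combined leverage = contribution ÷ (EBIT − I) = £8,453,902.80 ÷ £1,414,902.80 = 5.9749.
EPS therefore changes by 5.9749 × (-4.5%) = -26.9%.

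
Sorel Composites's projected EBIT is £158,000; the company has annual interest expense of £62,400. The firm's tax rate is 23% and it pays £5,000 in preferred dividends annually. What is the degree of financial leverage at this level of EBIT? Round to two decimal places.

1.77

Annual interest charges come to £62,400.00.
Pre-tax preferred-dividend burden = £5,000 ÷ (1 − 0.23) = £6,493.51.
DFL = EBIT ÷ [EBIT − I − D_p/(1−t)] = £158,000 ÷ [£158,000 − £62,400.00 − £6,493.51] = £158,000 ÷ £89,106.49 = 1.7732.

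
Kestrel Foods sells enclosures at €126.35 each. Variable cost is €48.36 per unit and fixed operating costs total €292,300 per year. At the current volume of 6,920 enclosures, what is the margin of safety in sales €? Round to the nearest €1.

Unit CM = price − variable cost = €126.35 − €48.36 = €77.99. Break-even units = €292,300 ÷ €77.99 = 3,747.92; break-even revenue = 3,747.92 × €126.35 = €473,549.24.
Current sales = 6,920 × €126.35 = €874,342.00.
Margin of safety = €874,342.00 − €473,549.24 = €400,793.

€400,793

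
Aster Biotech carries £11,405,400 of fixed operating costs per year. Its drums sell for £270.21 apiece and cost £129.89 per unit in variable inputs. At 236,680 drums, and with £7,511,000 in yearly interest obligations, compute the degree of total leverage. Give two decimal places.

Contribution at this volume is 236,680 × £140.32 = £33,210,937.60.
Operating income = contribution − fixed costs = £33,210,937.60 − £11,405,400 = £21,805,537.60. Interest = £7,511,000.00, so EBIT − I = £14,294,537.60.
DCL = contribution ÷ (EBIT − I) = £33,210,937.60 ÷ £14,294,537.60 = 2.3233.

2.32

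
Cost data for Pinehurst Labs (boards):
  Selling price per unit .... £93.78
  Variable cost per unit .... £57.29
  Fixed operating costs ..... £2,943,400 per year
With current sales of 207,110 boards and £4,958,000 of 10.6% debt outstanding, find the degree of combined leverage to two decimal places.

1.85

Total contribution margin = 207,110 × £36.49 = £7,557,443.90.
EBIT = £7,557,443.90 − £2,943,400 = £4,614,043.90. Interest = £525,548.00, so EBIT − I = £4,088,495.90.
DCL = contribution ÷ (EBIT − I) = £7,557,443.90 ÷ £4,088,495.90 = 1.8485.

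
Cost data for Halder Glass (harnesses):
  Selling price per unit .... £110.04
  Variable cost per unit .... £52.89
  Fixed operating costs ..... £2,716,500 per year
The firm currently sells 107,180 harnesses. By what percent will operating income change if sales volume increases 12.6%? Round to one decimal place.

Total contribution margin = 107,180 × £57.15 = £6,125,337.00.
Operating income = contribution − fixed costs = £6,125,337.00 − £2,716,500 = £3,408,837.00.
DOL = contribution ÷ EBIT = £6,125,337.00 ÷ £3,408,837.00 = 1.7969.
Operating income changes by 1.7969 × +12.6% = +22.6%.

+22.6%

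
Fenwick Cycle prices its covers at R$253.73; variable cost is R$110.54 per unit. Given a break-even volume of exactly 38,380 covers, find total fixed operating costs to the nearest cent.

Contribution margin per unit = R$253.73 − R$110.54 = R$143.19.
Fixed costs = break-even units × CM = 38,380 × R$143.19 = R$5,495,632.20.

R$5,495,632.20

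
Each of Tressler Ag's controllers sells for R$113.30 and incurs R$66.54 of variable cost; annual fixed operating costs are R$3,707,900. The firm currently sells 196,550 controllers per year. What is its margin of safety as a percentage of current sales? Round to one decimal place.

59.7%

Each unit contributes R$113.30 − R$66.54 = R$46.76. Break-even units = R$3,707,900 ÷ R$46.76 = 79,296.41; break-even revenue = 79,296.41 × R$113.30 = R$8,984,282.93.
Current sales = 196,550 × R$113.30 = R$22,269,115.00.
Margin of safety = (R$22,269,115.00 − R$8,984,282.93) ÷ R$22,269,115.00 = 59.7%.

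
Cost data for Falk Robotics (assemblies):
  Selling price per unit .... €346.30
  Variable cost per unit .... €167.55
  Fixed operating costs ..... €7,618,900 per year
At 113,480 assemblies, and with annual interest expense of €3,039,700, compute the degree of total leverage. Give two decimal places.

At 113,480 units, contribution = 113,480 × €178.75 = €20,284,550.00.
Operating income = contribution − fixed costs = €20,284,550.00 − €7,618,900 = €12,665,650.00. Interest = €3,039,700.00.
DOL = €20,284,550.00 ÷ €12,665,650.00 = 1.6015; DFL = €12,665,650.00 ÷ €9,625,950.00 = 1.3158.
DCL = DOL × DFL = 1.6015 × 1.3158 = 2.1073.

2.11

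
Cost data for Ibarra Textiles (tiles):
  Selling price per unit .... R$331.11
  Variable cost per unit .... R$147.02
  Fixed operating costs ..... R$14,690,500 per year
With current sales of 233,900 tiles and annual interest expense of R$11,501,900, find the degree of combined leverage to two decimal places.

Total contribution margin = 233,900 × R$184.09 = R$43,058,651.00.
Subtracting fixed costs: EBIT = R$43,058,651.00 − R$14,690,500 = R$28,368,151.00. Interest = R$11,501,900.00, so EBIT − I = R$16,866,251.00.
Degree of total leverage = total CM / (EBIT − interest) = R$43,058,651.00 / R$16,866,251.00 = 2.5529.

2.55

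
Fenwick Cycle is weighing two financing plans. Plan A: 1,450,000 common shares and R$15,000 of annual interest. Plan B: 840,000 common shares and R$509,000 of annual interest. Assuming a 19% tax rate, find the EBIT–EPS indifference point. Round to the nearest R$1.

At indifference, (EBIT − 15,000)(1 − t)/1,450,000 = (EBIT − 509,000)(1 − t)/840,000.
Cancelling (1 − t) and cross-multiplying: 840,000·(EBIT − 15,000) = 1,450,000·(EBIT − 509,000).
EBIT × (1,450,000 − 840,000) = 509,000 × 1,450,000 − 15,000 × 840,000 = 725,450,000,000, so EBIT = 725,450,000,000 ÷ 610,000 = 1,189,262.30.

R$1,189,262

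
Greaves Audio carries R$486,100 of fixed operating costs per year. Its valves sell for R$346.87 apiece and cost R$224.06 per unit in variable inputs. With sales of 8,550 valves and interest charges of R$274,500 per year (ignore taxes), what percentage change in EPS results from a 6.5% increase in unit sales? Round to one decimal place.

+23.6%

Contribution at this volume is 8,550 × R$122.81 = R$1,050,025.50.
Subtracting fixed costs: EBIT = R$1,050,025.50 − R$486,100 = R$563,925.50.
Interest = R$274,500.00, so EBIT − I = R$289,425.50.
DCL = total CM / (EBIT − I) = R$1,050,025.50 / R$289,425.50 = 3.6280.
EPS therefore changes by 3.6280 × (+6.5%) = +23.6%.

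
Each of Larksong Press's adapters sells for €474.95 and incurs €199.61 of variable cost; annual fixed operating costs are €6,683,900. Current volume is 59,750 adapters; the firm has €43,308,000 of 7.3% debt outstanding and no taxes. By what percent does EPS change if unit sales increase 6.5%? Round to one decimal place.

At 59,750 units, contribution = 59,750 × €275.34 = €16,451,565.00.
Subtracting fixed costs: EBIT = €16,451,565.00 − €6,683,900 = €9,767,665.00.
Interest = €3,161,484.00, so EBIT − I = €6,606,181.00.
Degree of combined leverage = contribution ÷ (EBIT − I) = €16,451,565.00 ÷ €6,606,181.00 = 2.4903.
%ΔEPS = DCL × %ΔSales = 2.4903 × +6.5% = +16.2%.

+16.2%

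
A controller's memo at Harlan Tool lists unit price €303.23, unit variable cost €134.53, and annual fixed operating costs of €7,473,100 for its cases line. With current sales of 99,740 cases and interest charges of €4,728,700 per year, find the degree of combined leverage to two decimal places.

3.64

At 99,740 units, contribution = 99,740 × €168.70 = €16,826,138.00.
Operating income = contribution − fixed costs = €16,826,138.00 − €7,473,100 = €9,353,038.00. Interest = €4,728,700.00, so EBIT − I = €4,624,338.00.
DCL = contribution ÷ (EBIT − I) = €16,826,138.00 ÷ €4,624,338.00 = 3.6386.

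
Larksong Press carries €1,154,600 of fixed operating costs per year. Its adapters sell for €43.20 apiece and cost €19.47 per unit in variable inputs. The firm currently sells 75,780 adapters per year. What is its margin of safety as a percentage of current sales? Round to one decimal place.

35.8%

Each unit contributes €43.20 − €19.47 = €23.73. Break-even units = €1,154,600 ÷ €23.73 = 48,655.71; break-even revenue = 48,655.71 × €43.20 = €2,101,926.68.
Actual sales revenue = 75,780 × €43.20 = €3,273,696.00.
Margin of safety = (€3,273,696.00 − €2,101,926.68) ÷ €3,273,696.00 = 35.8%.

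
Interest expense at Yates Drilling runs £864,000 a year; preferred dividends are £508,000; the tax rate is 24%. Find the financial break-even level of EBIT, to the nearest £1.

Preferred dividends are paid after tax, so their pre-tax equivalent is £508,000 ÷ (1 − 0.24) = £668,421.05.
EPS = 0 when EBIT covers interest plus the pre-tax preferred burden: £864,000 + £668,421.05 = £1,532,421.05.

£1,532,421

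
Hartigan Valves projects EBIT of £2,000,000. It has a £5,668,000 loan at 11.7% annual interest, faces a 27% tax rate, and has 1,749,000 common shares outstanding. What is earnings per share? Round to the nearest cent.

Pre-tax income = £2,000,000 − £663,156.00 = £1,336,844.00.
Net income = £1,336,844.00 × (1 − 0.27) = £975,896.12.
Per share: £975,896.12 / 1,749,000 shares = £0.56.

£0.56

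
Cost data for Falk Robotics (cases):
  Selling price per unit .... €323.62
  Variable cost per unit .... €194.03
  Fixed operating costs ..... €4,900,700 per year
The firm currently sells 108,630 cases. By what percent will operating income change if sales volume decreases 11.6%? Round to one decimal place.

At 108,630 units, contribution = 108,630 × €129.59 = €14,077,361.70.
Operating income = contribution − fixed costs = €14,077,361.70 − €4,900,700 = €9,176,661.70.
Degree of operating leverage = €14,077,361.70 / €9,176,661.70 = 1.5340.
%ΔEBIT = DOL × %ΔSales = 1.5340 × -11.6% = -17.8%.

-17.8%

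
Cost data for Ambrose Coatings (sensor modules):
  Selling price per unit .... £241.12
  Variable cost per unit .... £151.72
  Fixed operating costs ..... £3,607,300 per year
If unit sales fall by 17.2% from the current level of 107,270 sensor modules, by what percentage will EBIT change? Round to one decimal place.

-27.6%

Total contribution margin = 107,270 × £89.40 = £9,589,938.00.
EBIT = £9,589,938.00 − £3,607,300 = £5,982,638.00.
So DOL = total CM / EBIT = £9,589,938.00 / £5,982,638.00 = 1.6030.
So EBIT moves 1.6030 × (-17.2%) = -27.6%.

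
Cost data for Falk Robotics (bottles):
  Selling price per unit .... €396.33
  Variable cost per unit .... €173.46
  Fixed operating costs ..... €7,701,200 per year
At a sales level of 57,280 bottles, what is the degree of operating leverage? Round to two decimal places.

2.52

At 57,280 units, contribution = 57,280 × €222.87 = €12,765,993.60.
EBIT = €12,765,993.60 − €7,701,200 = €5,064,793.60.
DOL = contribution ÷ EBIT = €12,765,993.60 ÷ €5,064,793.60 = 2.5205.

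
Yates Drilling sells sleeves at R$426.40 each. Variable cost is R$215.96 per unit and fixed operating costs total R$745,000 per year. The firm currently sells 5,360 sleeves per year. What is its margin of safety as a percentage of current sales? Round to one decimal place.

34.0%

Unit CM = price − variable cost = R$426.40 − R$215.96 = R$210.44. Break-even units = R$745,000 ÷ R$210.44 = 3,540.20; break-even revenue = 3,540.20 × R$426.40 = R$1,509,541.91.
Actual sales revenue = 5,360 × R$426.40 = R$2,285,504.00.
Margin of safety = (R$2,285,504.00 − R$1,509,541.91) ÷ R$2,285,504.00 = 34.0%.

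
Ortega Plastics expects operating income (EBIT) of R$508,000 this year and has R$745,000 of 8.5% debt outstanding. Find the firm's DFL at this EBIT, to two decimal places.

Annual interest charges come to R$63,325.00.
DFL = EBIT ÷ (EBIT − I) = R$508,000 ÷ (R$508,000 − R$63,325.00) = R$508,000 ÷ R$444,675.00 = 1.1424.

1.14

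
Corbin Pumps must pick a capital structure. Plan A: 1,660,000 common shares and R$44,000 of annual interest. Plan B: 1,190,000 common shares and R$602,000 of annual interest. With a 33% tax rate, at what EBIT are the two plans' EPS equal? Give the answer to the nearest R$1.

Set EPS_A = EPS_B: (EBIT − R$44,000)(1 − 0.33) ÷ 1,660,000 = (EBIT − R$602,000)(1 − 0.33) ÷ 1,190,000.
Cancelling (1 − t) and cross-multiplying: 1,190,000·(EBIT − 44,000) = 1,660,000·(EBIT − 602,000).
Solving, EBIT = (602,000·1,660,000 − 44,000·1,190,000) / (1,660,000 − 1,190,000) = 946,960,000,000 / 470,000 = 2,014,808.51.

R$2,014,809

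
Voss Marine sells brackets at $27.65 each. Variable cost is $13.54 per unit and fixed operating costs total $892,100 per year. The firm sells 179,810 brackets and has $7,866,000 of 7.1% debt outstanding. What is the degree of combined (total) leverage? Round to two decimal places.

2.34

Total contribution margin = 179,810 × $14.11 = $2,537,119.10.
Operating income = contribution − fixed costs = $2,537,119.10 − $892,100 = $1,645,019.10. Interest = $558,486.00.
DOL = $2,537,119.10 ÷ $1,645,019.10 = 1.5423; DFL = $1,645,019.10 ÷ $1,086,533.10 = 1.5140.
DCL = DOL × DFL = 1.5423 × 1.5140 = 2.3350.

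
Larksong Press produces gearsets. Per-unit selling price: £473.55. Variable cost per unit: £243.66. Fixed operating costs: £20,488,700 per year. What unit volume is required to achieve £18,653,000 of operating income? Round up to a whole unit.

170,263 gearsets

Contribution margin per unit = £473.55 − £243.66 = £229.89.
Required volume = (fixed costs + target profit) ÷ CM = (£20,488,700 + £18,653,000) ÷ £229.89 = 170,262.73, so 170,263 gearsets.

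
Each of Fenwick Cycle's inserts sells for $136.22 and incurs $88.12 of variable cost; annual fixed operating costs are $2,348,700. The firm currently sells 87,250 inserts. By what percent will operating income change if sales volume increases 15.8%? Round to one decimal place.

+35.9%

Total contribution margin = 87,250 × $48.10 = $4,196,725.00.
Subtracting fixed costs: EBIT = $4,196,725.00 − $2,348,700 = $1,848,025.00.
Degree of operating leverage = $4,196,725.00 / $1,848,025.00 = 2.2709.
So EBIT moves 2.2709 × (+15.8%) = +35.9%.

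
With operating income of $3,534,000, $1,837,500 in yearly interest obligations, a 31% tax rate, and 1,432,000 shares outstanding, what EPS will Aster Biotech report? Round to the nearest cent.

$0.82

Interest = $1,837,500.00, so EBT = $3,534,000 − $1,837,500.00 = $1,696,500.00.
Net income = $1,696,500.00 × (1 − 0.31) = $1,170,585.00.
Per share: $1,170,585.00 / 1,432,000 shares = $0.82.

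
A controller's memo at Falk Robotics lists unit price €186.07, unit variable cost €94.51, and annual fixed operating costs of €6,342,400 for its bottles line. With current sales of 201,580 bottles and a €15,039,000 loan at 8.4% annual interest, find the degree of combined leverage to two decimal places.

Total contribution margin = 201,580 × €91.56 = €18,456,664.80.
EBIT = €18,456,664.80 − €6,342,400 = €12,114,264.80. Interest = €1,263,276.00.
DOL = €18,456,664.80 ÷ €12,114,264.80 = 1.5235; DFL = €12,114,264.80 ÷ €10,850,988.80 = 1.1164.
DCL = DOL × DFL = 1.5235 × 1.1164 = 1.7008.

1.70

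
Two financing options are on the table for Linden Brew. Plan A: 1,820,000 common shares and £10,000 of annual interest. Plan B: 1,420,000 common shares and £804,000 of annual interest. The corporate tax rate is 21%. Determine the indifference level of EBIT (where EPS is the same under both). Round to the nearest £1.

Set EPS_A = EPS_B: (EBIT − £10,000)(1 − 0.21) ÷ 1,820,000 = (EBIT − £804,000)(1 − 0.21) ÷ 1,420,000.
Cancelling (1 − t) and cross-multiplying: 1,420,000·(EBIT − 10,000) = 1,820,000·(EBIT − 804,000).
Solving, EBIT = (804,000·1,820,000 − 10,000·1,420,000) / (1,820,000 − 1,420,000) = 1,449,080,000,000 / 400,000 = 3,622,700.00.

£3,622,700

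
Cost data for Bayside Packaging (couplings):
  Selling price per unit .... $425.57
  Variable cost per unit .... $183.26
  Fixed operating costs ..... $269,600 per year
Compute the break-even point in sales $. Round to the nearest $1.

Contribution margin per unit = $425.57 − $183.26 = $242.31, a CM ratio of $242.31 ÷ $425.57 = 0.5694.
Break-even sales = FC ÷ CM ratio = $269,600 × $425.57 / $242.31 = $473,500.

$473,500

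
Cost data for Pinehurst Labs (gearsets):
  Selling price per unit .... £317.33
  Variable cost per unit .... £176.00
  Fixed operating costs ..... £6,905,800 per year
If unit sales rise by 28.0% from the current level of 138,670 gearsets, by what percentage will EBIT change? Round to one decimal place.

+43.2%

Contribution at this volume is 138,670 × £141.33 = £19,598,231.10.
Subtracting fixed costs: EBIT = £19,598,231.10 − £6,905,800 = £12,692,431.10.
Degree of operating leverage = £19,598,231.10 / £12,692,431.10 = 1.5441.
Operating income changes by 1.5441 × +28.0% = +43.2%.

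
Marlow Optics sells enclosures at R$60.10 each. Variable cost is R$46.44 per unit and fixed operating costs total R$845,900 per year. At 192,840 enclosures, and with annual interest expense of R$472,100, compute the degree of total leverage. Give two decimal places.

2.00

At 192,840 units, contribution = 192,840 × R$13.66 = R$2,634,194.40.
Operating income = contribution − fixed costs = R$2,634,194.40 − R$845,900 = R$1,788,294.40. Interest = R$472,100.00, so EBIT − I = R$1,316,194.40.
DCL = contribution ÷ (EBIT − I) = R$2,634,194.40 ÷ R$1,316,194.40 = 2.0014.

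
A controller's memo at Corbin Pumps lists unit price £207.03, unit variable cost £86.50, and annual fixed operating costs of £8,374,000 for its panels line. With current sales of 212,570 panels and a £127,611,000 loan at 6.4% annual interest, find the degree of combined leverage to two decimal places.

Total contribution margin = 212,570 × £120.53 = £25,621,062.10.
Operating income = contribution − fixed costs = £25,621,062.10 − £8,374,000 = £17,247,062.10. Interest = £8,167,104.00.
DOL = £25,621,062.10 ÷ £17,247,062.10 = 1.4855; DFL = £17,247,062.10 ÷ £9,079,958.10 = 1.8995.
Combined leverage = 1.4855 × 1.8995 = 2.8217.

2.82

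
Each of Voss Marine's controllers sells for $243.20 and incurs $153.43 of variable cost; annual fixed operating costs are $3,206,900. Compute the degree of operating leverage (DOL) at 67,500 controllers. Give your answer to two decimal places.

Total contribution margin = 67,500 × $89.77 = $6,059,475.00.
Subtracting fixed costs: EBIT = $6,059,475.00 − $3,206,900 = $2,852,575.00.
DOL = contribution ÷ EBIT = $6,059,475.00 ÷ $2,852,575.00 = 2.1242.

2.12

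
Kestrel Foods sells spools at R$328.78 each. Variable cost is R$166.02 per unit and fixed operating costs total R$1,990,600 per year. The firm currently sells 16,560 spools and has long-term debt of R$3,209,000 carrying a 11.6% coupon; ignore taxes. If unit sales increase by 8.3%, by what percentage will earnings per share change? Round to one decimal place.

At 16,560 units, contribution = 16,560 × R$162.76 = R$2,695,305.60.
Operating income = contribution − fixed costs = R$2,695,305.60 − R$1,990,600 = R$704,705.60.
After interest of R$372,244.00, pre-tax earnings = R$332,461.60.
DCL = total CM / (EBIT − I) = R$2,695,305.60 / R$332,461.60 = 8.1071.
%ΔEPS = DCL × %ΔSales = 8.1071 × +8.3% = +67.3%.

+67.3%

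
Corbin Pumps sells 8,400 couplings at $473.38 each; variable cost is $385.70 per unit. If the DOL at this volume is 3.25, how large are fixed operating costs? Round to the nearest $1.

$509,893

Contribution at this volume is 8,400 × $87.68 = $736,512.00.
DOL = contribution / EBIT, so EBIT = $736,512.00 / 3.25 = $226,619.08.
Fixed costs = CM − EBIT = $736,512.00 − $226,619.08 = $509,893.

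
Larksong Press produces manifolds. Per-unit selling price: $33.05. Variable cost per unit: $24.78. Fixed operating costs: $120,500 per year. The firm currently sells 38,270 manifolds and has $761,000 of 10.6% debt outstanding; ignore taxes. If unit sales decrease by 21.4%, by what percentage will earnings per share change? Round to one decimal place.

-58.7%

Contribution at this volume is 38,270 × $8.27 = $316,492.90.
EBIT = $316,492.90 − $120,500 = $195,992.90.
After interest of $80,666.00, pre-tax earnings = $115,326.90.
Degree of combined leverage = contribution ÷ (EBIT − I) = $316,492.90 ÷ $115,326.90 = 2.7443.
EPS therefore changes by 2.7443 × (-21.4%) = -58.7%.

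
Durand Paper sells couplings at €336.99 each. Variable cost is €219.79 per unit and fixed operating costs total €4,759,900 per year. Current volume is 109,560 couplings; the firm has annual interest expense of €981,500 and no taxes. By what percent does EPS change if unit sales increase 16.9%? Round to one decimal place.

Contribution at this volume is 109,560 × €117.20 = €12,840,432.00.
EBIT = €12,840,432.00 − €4,759,900 = €8,080,532.00.
After interest of €981,500.00, pre-tax earnings = €7,099,032.00.
DCL = total CM / (EBIT − I) = €12,840,432.00 / €7,099,032.00 = 1.8088.
EPS therefore changes by 1.8088 × (+16.9%) = +30.6%.

+30.6%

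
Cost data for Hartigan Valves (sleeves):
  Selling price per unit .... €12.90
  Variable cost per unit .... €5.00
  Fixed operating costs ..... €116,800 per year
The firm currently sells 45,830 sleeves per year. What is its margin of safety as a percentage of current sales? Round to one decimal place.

67.7%

Unit CM = price − variable cost = €12.90 − €5.00 = €7.90. Break-even units = €116,800 ÷ €7.90 = 14,784.81; break-even revenue = 14,784.81 × €12.90 = €190,724.05.
Current sales = 45,830 × €12.90 = €591,207.00.
Margin of safety = (€591,207.00 − €190,724.05) ÷ €591,207.00 = 67.7%.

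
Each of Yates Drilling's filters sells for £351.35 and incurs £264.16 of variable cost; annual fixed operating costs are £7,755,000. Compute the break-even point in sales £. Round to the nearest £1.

£31,250,364

CM per unit = £351.35 − £264.16 = £87.19; CM ratio = £87.19 / £351.35 = 0.2482.
Break-even sales = FC ÷ CM ratio = £7,755,000 × £351.35 / £87.19 = £31,250,364.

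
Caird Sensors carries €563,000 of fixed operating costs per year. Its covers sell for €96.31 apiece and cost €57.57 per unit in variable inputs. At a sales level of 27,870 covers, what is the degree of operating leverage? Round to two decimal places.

2.09

At 27,870 units, contribution = 27,870 × €38.74 = €1,079,683.80.
EBIT = €1,079,683.80 − €563,000 = €516,683.80.
DOL = contribution ÷ EBIT = €1,079,683.80 ÷ €516,683.80 = 2.0896.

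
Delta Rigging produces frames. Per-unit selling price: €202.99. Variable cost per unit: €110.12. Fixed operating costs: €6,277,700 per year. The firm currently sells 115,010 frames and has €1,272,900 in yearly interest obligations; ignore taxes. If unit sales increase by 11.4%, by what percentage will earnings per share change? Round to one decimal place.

At 115,010 units, contribution = 115,010 × €92.87 = €10,680,978.70.
Operating income = contribution − fixed costs = €10,680,978.70 − €6,277,700 = €4,403,278.70.
Interest = €1,272,900.00, so EBIT − I = €3,130,378.70.
DCL = total CM / (EBIT − I) = €10,680,978.70 / €3,130,378.70 = 3.4120.
%ΔEPS = DCL × %ΔSales = 3.4120 × +11.4% = +38.9%.

+38.9%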